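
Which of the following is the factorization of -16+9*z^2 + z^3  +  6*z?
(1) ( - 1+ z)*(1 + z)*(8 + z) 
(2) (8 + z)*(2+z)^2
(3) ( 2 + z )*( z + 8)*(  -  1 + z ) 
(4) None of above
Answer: 3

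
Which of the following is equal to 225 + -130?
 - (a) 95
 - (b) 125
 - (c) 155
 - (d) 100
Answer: a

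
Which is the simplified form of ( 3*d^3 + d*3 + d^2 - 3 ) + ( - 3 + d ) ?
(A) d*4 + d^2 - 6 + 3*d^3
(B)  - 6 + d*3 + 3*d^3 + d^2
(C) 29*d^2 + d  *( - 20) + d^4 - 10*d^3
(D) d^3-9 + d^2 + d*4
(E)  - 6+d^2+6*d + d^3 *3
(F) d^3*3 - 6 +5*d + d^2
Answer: A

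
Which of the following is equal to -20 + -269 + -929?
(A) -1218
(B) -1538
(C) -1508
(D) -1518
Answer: A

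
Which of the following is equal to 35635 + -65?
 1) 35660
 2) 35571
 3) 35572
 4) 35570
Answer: 4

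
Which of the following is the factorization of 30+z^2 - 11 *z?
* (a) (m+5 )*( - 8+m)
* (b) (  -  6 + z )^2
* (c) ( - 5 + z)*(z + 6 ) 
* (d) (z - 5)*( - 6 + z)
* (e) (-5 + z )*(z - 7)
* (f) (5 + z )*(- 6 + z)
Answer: d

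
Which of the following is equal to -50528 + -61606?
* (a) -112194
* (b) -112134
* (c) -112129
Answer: b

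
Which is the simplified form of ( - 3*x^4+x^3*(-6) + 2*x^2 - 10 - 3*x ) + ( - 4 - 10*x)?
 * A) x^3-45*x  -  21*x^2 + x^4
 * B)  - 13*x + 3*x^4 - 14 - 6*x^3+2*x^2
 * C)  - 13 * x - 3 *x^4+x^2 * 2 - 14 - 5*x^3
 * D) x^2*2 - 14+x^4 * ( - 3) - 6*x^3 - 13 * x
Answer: D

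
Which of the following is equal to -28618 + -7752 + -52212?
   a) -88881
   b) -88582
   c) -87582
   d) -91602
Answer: b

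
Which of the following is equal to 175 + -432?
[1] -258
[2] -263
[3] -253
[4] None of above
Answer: 4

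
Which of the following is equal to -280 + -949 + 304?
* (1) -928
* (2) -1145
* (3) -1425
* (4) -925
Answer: 4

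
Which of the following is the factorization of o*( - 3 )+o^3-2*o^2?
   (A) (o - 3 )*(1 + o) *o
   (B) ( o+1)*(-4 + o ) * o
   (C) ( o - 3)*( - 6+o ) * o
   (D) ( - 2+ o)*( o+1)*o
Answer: A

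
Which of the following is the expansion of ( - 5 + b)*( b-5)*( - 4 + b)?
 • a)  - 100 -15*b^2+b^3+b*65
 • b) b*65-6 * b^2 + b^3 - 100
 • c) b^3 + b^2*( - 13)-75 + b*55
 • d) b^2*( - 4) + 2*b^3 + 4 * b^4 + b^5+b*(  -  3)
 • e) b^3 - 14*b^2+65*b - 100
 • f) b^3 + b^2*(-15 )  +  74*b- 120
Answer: e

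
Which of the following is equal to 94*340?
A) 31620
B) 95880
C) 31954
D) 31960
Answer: D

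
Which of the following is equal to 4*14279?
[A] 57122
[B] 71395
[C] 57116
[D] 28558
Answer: C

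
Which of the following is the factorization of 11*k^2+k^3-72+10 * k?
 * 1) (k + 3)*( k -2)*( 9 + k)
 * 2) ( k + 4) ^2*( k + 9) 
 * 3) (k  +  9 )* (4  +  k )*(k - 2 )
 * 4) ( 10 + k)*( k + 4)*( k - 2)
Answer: 3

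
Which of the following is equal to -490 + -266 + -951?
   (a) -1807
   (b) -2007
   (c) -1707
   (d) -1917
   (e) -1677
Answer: c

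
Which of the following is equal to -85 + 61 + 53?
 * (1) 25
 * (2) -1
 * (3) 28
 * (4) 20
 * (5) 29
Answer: 5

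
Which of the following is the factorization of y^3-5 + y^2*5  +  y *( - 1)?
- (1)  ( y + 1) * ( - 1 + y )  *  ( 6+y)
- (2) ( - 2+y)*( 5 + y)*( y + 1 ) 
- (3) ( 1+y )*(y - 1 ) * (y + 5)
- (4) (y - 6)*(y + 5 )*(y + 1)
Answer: 3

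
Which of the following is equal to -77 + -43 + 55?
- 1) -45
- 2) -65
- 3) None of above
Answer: 2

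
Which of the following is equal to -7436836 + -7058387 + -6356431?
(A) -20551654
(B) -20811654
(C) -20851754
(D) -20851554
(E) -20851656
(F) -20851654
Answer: F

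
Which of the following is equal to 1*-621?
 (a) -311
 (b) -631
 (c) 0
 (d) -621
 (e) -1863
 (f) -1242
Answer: d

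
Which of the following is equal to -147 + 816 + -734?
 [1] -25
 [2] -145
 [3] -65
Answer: 3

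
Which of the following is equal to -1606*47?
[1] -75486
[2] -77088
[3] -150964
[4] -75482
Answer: 4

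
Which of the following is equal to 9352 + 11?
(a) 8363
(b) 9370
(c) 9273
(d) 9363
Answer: d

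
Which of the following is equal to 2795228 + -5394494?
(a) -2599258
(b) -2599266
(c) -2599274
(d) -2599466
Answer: b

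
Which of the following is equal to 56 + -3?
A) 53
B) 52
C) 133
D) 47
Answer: A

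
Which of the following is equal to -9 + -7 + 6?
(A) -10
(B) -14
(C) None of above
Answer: A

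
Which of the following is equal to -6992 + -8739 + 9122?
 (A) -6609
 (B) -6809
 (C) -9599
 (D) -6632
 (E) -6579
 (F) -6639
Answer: A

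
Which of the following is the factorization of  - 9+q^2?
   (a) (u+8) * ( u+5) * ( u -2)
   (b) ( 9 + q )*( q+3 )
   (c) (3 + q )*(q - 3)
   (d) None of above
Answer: c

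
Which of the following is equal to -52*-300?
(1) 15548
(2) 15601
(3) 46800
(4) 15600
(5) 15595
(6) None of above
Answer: 4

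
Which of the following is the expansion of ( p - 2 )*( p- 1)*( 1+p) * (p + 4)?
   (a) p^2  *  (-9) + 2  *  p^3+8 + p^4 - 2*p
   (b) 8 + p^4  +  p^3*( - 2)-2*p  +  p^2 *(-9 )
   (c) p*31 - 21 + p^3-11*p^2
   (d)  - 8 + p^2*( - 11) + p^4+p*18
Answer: a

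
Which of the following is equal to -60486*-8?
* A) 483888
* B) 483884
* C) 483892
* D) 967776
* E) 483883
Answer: A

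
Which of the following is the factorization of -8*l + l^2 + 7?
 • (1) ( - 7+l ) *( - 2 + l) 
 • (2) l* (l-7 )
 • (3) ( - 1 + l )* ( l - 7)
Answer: 3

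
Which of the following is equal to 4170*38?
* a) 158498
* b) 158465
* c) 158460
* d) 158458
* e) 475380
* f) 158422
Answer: c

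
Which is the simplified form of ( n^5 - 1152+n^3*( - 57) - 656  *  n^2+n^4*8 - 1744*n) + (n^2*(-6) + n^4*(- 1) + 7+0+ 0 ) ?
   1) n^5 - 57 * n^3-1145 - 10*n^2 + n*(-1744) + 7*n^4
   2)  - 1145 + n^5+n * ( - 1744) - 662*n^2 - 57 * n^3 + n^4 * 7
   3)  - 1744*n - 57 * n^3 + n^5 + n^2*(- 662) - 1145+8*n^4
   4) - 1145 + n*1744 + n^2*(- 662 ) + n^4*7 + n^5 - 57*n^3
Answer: 2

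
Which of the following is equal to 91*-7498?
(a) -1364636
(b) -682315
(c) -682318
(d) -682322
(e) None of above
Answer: c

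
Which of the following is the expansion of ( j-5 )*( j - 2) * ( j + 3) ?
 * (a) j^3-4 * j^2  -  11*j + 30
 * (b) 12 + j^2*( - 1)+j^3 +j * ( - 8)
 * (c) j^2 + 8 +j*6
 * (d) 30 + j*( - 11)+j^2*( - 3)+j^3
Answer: a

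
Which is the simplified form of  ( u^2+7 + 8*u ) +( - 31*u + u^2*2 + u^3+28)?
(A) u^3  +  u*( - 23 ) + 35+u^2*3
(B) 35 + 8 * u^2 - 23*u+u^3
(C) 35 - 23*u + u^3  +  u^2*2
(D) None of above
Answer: A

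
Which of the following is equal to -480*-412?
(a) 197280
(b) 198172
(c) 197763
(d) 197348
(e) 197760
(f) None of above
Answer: e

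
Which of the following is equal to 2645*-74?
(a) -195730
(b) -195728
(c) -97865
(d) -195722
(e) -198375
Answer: a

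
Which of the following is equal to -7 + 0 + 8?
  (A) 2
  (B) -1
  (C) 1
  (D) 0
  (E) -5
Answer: C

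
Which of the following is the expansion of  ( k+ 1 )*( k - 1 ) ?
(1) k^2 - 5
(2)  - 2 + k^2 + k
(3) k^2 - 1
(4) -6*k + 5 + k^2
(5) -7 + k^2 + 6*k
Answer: 3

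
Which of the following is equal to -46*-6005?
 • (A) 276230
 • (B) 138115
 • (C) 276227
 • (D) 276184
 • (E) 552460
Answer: A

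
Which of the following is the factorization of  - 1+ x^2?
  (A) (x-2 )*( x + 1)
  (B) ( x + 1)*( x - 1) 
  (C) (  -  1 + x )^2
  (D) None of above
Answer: B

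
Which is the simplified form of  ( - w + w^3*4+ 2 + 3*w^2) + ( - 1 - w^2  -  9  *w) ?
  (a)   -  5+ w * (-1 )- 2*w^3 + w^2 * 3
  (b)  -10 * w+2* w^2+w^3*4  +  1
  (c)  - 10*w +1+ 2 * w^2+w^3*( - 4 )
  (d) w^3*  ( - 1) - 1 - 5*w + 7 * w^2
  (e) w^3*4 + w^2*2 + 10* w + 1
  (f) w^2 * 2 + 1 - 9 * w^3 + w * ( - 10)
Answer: b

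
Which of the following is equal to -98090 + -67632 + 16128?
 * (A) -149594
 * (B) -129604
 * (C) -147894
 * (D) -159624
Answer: A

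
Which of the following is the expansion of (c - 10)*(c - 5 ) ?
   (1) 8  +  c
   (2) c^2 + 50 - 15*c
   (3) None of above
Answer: 2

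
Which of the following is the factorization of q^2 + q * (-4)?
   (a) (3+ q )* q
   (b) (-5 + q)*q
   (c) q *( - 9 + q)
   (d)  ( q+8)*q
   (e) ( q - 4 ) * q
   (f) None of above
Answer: e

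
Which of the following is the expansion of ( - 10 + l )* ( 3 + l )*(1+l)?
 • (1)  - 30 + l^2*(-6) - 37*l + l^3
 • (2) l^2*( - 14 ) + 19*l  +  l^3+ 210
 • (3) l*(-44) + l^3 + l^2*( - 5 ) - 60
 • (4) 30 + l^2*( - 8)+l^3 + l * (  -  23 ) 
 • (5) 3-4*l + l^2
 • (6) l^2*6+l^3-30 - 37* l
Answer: 1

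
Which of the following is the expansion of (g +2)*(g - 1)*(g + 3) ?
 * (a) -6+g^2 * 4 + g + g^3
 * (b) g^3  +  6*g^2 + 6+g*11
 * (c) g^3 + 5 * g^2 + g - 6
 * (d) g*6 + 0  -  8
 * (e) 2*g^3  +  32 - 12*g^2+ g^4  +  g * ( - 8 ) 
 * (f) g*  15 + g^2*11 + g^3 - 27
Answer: a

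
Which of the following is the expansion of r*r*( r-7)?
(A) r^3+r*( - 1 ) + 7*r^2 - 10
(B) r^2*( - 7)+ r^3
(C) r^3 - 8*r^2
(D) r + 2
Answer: B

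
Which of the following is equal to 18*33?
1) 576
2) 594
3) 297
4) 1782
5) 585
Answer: 2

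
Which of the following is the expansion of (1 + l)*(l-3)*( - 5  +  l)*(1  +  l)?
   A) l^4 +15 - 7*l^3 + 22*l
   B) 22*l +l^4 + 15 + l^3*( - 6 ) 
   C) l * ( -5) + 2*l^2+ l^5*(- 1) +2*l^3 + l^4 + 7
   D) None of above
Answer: B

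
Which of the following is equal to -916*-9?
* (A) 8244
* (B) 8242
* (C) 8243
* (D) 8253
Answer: A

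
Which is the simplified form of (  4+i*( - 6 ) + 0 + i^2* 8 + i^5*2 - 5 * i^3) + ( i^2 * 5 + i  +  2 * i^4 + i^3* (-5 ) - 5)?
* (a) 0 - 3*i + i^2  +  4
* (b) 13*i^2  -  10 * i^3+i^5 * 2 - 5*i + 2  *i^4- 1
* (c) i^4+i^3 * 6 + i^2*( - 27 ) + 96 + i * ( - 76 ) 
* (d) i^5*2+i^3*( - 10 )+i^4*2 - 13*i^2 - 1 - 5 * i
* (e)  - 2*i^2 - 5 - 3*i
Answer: b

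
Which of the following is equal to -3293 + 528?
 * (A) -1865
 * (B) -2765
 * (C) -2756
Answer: B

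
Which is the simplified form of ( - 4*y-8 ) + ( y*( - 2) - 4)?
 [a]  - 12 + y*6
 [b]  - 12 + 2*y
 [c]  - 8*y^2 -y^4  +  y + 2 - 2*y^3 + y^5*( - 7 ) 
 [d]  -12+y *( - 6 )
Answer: d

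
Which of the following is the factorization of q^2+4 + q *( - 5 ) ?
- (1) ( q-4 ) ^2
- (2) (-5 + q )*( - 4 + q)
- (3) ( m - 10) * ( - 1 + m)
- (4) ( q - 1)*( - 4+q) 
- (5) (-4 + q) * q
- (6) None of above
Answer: 4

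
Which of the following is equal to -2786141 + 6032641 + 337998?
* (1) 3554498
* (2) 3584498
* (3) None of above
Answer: 2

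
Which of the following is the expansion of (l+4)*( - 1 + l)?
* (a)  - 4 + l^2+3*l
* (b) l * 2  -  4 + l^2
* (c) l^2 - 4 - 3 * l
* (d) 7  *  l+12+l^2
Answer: a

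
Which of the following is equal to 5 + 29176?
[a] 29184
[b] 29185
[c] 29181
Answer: c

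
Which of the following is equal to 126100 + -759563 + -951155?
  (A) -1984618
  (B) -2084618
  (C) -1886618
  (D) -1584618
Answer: D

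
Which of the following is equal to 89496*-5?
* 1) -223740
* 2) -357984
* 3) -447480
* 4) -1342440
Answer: 3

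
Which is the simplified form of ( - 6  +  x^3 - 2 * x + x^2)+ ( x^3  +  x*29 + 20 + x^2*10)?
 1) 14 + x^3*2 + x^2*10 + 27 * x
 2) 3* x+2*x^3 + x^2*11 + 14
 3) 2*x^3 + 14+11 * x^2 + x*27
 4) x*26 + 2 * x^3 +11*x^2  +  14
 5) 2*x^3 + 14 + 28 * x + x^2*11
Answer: 3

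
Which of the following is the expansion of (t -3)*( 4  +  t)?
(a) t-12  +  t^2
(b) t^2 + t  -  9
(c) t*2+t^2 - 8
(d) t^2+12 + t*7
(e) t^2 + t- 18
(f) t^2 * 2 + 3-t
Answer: a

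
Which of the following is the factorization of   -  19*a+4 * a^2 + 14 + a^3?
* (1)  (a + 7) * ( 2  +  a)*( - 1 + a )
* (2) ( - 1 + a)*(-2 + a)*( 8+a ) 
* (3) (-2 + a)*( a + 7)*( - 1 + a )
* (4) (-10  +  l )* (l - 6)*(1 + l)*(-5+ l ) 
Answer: 3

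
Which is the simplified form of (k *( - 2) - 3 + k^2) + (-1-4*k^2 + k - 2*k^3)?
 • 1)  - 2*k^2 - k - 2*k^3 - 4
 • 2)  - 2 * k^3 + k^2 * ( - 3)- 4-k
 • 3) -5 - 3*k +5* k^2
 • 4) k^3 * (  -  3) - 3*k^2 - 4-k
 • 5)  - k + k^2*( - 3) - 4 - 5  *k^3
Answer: 2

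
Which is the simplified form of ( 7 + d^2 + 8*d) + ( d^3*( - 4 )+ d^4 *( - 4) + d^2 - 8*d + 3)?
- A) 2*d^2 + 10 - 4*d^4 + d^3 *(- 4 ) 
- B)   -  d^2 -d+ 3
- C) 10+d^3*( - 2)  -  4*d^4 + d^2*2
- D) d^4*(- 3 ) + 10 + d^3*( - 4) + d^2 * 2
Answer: A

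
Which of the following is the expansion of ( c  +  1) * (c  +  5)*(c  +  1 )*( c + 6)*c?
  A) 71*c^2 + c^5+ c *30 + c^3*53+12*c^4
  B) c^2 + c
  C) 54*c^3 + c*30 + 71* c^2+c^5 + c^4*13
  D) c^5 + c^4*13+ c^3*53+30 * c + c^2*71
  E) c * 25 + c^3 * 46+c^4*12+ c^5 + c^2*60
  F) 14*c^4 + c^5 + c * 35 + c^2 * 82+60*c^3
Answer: D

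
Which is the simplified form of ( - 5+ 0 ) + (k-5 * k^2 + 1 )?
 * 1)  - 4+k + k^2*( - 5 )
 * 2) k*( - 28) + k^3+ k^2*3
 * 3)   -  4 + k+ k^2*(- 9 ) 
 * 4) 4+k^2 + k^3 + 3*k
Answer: 1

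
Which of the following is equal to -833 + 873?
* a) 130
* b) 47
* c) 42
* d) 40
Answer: d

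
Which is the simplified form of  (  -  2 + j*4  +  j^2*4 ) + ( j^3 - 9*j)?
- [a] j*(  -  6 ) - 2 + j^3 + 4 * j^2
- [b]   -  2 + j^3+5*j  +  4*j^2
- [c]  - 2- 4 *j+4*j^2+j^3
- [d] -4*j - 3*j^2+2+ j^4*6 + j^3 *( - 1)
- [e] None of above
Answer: e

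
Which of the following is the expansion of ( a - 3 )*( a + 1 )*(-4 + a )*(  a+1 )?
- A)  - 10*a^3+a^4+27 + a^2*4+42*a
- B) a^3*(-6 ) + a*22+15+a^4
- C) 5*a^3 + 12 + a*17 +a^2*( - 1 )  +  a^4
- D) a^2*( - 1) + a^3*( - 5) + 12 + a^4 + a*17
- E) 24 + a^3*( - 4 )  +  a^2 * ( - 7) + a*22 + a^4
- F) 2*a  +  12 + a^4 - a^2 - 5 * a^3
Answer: D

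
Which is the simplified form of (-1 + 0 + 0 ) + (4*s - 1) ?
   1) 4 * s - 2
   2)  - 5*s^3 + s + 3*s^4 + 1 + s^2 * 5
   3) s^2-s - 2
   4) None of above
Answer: 1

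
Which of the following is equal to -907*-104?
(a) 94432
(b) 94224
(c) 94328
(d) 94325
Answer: c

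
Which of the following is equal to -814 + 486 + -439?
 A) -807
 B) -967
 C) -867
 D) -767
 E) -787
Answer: D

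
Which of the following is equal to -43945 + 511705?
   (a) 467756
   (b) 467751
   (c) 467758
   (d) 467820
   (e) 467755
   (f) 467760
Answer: f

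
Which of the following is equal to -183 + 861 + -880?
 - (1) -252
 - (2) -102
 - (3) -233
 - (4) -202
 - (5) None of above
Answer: 4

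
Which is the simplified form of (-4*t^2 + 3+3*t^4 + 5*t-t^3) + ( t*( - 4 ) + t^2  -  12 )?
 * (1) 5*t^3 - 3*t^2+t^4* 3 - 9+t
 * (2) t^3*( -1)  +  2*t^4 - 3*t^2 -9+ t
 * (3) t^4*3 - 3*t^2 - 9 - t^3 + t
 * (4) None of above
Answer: 3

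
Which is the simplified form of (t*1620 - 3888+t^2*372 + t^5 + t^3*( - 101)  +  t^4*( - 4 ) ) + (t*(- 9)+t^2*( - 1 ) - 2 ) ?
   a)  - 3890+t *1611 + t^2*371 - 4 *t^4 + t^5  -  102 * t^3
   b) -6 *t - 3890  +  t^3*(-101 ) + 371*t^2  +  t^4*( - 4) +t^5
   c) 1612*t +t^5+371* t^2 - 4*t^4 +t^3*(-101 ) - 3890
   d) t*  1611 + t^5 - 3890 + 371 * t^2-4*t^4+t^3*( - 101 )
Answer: d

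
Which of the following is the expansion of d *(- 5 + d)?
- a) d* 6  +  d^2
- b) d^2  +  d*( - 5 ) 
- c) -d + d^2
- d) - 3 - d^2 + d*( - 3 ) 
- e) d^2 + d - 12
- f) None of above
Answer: b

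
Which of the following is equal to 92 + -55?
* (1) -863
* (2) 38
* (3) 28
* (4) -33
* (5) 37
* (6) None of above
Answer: 5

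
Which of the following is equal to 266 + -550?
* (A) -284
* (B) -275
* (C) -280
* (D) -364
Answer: A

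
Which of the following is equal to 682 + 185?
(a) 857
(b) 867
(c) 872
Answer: b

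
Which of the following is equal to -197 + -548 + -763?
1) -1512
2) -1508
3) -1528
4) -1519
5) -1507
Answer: 2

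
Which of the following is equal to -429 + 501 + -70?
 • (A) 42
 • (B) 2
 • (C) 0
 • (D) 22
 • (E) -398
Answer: B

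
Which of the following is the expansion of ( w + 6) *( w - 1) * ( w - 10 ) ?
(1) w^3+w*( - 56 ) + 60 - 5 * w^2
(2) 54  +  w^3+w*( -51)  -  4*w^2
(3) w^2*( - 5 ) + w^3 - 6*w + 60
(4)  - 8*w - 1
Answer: 1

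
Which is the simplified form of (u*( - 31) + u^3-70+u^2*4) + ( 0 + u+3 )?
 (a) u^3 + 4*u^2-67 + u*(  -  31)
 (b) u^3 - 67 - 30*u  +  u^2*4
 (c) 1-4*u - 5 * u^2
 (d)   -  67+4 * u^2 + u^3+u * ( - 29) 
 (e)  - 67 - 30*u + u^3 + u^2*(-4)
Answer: b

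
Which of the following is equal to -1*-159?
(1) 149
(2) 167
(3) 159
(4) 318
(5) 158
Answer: 3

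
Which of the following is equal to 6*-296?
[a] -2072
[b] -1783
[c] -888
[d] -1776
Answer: d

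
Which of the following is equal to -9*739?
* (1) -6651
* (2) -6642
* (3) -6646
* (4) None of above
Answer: 1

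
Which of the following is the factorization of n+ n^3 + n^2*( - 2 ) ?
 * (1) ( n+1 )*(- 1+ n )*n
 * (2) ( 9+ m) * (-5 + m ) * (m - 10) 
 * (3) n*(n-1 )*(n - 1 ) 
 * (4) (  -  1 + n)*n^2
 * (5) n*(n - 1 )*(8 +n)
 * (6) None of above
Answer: 3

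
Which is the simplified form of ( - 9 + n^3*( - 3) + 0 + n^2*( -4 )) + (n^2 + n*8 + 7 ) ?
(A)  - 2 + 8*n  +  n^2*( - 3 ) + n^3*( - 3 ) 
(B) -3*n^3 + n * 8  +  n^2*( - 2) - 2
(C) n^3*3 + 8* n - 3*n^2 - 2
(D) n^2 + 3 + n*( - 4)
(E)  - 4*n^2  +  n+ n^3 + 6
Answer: A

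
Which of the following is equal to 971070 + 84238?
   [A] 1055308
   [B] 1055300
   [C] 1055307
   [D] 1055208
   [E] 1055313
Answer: A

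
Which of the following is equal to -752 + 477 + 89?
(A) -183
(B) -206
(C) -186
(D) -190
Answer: C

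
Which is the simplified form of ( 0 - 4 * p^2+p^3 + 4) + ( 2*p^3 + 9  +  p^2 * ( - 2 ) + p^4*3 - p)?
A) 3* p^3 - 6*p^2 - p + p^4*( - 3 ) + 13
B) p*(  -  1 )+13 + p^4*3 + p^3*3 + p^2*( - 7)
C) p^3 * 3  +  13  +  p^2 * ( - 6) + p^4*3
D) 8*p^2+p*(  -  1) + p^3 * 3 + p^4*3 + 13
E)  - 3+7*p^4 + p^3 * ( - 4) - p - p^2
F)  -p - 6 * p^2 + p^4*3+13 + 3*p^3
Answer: F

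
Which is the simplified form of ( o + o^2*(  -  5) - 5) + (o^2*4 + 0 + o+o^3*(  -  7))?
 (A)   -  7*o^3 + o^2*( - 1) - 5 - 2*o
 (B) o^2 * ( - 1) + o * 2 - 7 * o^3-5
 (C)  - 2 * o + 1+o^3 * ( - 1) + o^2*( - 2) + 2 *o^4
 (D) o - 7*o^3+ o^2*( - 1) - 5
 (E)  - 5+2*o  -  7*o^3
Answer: B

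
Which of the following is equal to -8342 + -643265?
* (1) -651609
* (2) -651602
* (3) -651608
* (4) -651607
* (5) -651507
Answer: 4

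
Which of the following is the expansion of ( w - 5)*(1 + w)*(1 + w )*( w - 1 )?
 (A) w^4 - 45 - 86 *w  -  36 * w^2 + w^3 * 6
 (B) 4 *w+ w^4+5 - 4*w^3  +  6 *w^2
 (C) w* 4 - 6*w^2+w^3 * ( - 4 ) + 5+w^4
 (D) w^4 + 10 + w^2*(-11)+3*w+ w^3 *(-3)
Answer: C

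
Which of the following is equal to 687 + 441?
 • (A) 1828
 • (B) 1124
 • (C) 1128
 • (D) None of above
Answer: C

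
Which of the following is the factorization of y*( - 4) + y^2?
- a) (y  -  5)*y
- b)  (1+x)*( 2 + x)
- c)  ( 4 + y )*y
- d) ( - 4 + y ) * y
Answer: d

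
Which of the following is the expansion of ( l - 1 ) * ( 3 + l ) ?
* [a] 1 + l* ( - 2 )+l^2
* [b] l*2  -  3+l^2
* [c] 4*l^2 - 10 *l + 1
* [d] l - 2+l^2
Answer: b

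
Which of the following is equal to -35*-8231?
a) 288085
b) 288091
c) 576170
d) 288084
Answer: a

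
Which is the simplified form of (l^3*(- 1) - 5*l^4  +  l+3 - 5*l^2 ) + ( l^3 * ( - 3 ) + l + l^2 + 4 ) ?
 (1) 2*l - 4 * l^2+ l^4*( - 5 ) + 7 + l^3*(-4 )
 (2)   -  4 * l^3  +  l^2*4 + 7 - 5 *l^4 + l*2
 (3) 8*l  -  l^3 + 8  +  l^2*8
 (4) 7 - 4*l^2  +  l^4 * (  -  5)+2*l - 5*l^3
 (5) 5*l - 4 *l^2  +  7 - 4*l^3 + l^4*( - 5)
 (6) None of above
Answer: 1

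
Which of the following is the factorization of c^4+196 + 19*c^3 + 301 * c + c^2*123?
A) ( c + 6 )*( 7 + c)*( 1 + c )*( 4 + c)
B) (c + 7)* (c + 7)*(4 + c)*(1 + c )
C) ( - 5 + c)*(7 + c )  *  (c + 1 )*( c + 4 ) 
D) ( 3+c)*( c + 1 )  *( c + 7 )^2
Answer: B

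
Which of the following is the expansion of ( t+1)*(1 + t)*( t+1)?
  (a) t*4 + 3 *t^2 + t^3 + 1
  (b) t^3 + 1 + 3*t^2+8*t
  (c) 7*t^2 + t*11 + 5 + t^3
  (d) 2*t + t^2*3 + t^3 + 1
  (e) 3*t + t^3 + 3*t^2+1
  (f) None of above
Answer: e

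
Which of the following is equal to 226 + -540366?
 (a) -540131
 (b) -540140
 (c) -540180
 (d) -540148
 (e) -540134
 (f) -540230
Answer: b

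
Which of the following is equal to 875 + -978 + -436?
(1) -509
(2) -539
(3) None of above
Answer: 2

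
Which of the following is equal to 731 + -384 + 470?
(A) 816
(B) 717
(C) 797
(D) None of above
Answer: D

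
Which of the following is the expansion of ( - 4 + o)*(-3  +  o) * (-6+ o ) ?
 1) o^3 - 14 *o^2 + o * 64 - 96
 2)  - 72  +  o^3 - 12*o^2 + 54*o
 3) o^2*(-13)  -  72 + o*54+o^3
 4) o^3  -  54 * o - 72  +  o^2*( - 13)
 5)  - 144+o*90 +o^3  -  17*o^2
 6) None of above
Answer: 3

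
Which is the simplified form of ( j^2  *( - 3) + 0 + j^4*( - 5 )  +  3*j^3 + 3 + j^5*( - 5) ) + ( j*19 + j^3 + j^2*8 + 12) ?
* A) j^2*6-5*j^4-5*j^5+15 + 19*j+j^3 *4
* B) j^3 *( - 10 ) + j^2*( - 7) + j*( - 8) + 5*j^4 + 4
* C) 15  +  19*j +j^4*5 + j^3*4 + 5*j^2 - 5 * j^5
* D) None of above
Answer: D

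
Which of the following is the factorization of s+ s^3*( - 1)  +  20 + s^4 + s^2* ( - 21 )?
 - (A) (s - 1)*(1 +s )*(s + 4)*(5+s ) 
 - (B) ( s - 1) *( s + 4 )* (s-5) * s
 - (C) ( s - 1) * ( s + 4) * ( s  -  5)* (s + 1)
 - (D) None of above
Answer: C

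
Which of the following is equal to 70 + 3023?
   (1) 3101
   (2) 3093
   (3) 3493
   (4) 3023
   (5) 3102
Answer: 2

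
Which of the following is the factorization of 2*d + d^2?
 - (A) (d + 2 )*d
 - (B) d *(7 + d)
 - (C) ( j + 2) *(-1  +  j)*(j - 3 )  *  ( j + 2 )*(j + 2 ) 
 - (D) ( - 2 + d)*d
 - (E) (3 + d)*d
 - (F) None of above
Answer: A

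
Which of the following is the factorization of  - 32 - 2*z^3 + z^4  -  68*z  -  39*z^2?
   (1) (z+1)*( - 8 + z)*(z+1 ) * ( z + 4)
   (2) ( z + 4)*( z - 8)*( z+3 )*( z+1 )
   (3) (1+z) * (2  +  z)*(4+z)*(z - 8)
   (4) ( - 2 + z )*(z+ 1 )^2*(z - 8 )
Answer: 1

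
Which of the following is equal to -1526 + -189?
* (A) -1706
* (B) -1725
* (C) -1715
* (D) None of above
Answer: C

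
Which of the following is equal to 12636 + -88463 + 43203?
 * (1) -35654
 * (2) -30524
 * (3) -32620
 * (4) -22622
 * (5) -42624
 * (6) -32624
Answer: 6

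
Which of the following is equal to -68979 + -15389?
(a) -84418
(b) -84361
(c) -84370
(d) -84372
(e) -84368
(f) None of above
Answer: e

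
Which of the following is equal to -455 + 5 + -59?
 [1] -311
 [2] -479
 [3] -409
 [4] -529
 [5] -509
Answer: 5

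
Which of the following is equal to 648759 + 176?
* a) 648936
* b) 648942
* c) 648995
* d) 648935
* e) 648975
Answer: d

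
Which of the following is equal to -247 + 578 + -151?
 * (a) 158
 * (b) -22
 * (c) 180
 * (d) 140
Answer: c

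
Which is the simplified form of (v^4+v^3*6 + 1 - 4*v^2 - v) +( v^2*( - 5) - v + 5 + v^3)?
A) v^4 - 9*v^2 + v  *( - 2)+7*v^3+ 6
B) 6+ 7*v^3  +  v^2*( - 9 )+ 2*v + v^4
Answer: A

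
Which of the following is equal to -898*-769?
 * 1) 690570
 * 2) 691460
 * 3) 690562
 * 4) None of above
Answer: 3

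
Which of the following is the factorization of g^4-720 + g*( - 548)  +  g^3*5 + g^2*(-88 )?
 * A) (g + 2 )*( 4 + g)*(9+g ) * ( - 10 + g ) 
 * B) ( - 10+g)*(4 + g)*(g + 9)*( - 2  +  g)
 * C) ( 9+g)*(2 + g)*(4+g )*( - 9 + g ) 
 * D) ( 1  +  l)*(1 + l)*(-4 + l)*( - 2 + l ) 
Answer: A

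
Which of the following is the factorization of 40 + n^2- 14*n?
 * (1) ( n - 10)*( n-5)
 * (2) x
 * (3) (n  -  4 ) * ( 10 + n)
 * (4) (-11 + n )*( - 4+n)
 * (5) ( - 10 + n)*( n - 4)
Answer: 5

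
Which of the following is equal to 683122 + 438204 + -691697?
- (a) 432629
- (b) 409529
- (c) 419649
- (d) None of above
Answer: d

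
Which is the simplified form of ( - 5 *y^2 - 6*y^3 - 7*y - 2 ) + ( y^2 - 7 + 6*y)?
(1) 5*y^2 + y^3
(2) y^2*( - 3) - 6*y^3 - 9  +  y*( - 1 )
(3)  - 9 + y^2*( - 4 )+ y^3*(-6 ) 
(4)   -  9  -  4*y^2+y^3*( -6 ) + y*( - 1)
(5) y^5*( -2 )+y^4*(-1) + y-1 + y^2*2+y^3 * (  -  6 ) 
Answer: 4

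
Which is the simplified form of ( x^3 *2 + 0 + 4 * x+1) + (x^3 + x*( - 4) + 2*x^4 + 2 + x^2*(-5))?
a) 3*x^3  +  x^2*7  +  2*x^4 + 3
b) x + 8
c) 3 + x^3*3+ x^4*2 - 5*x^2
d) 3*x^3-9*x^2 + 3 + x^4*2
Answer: c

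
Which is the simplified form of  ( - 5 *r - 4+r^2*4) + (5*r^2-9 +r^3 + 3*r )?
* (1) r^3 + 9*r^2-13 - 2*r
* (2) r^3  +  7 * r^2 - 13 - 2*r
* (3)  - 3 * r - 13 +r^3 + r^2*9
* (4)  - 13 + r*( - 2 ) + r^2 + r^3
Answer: 1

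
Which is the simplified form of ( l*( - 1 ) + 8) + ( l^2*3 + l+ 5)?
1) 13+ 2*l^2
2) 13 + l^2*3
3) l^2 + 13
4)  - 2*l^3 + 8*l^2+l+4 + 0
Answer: 2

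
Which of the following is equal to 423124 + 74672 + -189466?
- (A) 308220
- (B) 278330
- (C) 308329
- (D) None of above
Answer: D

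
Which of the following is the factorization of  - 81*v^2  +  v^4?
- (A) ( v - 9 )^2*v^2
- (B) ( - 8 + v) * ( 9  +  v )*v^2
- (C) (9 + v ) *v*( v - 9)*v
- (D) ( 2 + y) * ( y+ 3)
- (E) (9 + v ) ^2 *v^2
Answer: C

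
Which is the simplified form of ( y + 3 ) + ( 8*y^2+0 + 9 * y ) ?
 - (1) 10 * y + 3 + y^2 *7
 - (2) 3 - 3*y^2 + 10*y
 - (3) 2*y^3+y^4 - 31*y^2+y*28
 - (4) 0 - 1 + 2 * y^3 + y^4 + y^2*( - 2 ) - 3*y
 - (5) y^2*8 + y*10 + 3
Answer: 5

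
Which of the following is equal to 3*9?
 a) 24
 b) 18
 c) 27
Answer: c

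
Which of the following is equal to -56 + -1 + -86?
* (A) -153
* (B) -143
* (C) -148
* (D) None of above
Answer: B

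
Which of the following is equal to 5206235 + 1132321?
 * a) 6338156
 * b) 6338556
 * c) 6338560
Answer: b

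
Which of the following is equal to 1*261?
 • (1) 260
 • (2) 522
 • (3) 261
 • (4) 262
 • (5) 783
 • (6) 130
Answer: 3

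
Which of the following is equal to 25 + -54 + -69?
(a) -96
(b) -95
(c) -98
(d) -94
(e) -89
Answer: c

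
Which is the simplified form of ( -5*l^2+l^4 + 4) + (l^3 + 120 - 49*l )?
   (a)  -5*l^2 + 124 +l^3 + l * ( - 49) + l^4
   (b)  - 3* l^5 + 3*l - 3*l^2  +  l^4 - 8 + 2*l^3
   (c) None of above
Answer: a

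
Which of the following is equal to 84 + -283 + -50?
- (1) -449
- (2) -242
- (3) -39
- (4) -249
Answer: 4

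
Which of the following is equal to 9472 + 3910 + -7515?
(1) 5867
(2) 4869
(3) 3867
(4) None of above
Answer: 1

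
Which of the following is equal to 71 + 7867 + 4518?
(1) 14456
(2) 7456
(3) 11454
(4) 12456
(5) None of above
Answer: 4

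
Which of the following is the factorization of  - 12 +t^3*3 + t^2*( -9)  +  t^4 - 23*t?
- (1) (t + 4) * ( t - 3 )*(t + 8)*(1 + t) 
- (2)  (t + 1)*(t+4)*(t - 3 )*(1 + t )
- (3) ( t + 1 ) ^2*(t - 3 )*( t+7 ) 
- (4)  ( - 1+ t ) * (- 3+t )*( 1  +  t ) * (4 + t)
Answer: 2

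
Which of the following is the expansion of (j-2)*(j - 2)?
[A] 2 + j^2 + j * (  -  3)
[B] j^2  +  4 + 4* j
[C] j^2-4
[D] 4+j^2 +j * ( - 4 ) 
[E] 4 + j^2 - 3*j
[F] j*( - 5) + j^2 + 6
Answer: D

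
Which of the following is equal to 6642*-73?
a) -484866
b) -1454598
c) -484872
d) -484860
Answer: a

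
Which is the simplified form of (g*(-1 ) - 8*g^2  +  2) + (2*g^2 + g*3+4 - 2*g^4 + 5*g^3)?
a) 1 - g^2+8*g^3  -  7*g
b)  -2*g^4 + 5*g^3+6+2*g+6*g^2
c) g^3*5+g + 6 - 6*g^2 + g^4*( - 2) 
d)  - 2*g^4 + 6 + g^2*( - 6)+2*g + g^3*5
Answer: d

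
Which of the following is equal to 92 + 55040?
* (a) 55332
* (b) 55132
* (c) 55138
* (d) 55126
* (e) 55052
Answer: b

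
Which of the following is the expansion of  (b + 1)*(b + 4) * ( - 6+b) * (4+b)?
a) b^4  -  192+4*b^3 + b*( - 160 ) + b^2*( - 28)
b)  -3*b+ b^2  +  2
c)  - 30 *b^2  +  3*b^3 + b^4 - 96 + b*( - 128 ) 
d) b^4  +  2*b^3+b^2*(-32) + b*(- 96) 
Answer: c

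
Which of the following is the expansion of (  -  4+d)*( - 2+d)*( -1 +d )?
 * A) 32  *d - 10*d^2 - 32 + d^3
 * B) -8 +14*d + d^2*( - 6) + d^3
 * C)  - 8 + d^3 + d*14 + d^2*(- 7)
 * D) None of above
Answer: C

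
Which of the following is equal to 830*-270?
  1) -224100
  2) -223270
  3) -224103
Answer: 1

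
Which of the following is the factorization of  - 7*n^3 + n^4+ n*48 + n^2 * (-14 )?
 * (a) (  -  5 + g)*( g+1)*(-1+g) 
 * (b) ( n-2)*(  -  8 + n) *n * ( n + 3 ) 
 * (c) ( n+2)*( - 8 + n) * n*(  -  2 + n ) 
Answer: b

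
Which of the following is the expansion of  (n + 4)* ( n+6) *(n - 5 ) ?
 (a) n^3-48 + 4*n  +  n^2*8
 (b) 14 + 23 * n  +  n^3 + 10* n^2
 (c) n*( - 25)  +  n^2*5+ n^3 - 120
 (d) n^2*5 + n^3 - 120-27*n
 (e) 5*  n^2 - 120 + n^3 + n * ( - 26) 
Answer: e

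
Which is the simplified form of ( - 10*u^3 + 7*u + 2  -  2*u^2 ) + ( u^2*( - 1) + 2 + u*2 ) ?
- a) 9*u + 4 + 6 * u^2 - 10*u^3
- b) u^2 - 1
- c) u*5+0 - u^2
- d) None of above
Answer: d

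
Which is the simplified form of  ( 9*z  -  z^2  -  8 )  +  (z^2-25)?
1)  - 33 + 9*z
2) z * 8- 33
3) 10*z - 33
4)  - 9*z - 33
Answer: 1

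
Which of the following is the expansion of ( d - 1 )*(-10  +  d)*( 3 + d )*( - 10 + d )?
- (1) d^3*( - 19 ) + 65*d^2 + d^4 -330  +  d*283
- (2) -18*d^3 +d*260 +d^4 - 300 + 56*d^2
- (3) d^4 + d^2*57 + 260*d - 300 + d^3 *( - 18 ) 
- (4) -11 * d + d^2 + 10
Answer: 3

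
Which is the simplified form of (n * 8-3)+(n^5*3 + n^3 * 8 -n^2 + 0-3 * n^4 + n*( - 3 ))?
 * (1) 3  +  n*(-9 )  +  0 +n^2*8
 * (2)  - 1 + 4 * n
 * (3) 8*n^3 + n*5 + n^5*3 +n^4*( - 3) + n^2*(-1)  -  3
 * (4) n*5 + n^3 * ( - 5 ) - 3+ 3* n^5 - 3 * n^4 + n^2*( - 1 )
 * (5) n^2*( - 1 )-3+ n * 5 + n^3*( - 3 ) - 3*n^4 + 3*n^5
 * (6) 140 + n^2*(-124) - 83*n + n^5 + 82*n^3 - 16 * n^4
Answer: 3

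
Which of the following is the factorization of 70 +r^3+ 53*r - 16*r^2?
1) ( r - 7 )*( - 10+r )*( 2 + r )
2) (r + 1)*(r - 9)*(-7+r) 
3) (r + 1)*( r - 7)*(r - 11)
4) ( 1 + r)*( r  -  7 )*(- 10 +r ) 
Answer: 4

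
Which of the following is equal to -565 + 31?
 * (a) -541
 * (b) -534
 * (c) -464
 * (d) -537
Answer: b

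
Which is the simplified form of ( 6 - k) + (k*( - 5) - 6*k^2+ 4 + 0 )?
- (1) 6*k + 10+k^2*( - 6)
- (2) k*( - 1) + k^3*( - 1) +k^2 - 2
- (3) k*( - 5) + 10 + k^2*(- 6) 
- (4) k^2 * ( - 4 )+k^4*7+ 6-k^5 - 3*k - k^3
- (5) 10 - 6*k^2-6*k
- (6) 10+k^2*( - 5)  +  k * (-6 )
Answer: 5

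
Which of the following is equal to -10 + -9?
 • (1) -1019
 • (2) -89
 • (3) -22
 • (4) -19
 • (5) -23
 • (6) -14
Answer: 4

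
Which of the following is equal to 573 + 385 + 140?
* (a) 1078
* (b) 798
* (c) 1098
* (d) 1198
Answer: c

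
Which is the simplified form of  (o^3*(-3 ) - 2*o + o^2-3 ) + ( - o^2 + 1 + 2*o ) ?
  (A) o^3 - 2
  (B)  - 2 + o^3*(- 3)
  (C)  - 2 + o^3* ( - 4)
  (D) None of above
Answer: B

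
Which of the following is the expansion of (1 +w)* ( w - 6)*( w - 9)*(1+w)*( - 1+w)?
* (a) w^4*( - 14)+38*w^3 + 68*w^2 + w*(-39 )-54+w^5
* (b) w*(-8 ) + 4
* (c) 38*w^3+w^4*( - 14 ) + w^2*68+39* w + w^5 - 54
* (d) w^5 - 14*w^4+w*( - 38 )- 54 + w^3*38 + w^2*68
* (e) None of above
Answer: a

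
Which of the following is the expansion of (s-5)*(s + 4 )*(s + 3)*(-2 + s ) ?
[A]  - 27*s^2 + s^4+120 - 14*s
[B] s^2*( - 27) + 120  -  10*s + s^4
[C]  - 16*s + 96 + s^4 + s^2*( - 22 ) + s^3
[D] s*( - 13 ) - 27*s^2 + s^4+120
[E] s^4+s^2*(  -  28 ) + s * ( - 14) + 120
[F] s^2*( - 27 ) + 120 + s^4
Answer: A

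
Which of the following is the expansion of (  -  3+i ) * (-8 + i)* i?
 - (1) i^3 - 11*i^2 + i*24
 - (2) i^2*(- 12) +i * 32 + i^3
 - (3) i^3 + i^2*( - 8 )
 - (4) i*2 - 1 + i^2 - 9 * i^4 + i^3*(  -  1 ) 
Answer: 1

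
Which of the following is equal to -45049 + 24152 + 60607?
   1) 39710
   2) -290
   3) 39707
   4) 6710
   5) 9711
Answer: 1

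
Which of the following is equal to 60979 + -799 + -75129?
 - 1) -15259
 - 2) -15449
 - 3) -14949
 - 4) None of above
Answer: 3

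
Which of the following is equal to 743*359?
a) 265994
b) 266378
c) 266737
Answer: c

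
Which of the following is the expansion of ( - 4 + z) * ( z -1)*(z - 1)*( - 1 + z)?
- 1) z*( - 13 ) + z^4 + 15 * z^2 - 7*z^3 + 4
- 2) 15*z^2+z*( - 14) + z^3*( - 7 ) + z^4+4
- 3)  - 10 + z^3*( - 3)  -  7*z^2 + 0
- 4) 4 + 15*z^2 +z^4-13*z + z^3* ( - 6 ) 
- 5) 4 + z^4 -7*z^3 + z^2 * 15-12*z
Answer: 1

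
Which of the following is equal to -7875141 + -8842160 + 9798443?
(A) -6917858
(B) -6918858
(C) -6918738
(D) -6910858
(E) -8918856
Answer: B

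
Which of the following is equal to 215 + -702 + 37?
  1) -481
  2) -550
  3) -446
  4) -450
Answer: 4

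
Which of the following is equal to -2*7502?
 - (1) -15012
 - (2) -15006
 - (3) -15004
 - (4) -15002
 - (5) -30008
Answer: 3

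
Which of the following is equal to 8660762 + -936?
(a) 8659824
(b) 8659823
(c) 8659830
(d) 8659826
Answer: d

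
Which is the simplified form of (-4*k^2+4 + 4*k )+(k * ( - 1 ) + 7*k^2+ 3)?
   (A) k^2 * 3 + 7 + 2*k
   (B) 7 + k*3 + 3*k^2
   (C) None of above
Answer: B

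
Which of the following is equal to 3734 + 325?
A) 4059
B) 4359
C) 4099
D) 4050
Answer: A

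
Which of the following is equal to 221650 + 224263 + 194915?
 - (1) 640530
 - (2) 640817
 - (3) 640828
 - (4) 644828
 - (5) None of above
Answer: 3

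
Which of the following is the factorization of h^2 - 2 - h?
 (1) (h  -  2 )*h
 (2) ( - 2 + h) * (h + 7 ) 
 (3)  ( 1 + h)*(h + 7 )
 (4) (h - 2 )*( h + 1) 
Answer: 4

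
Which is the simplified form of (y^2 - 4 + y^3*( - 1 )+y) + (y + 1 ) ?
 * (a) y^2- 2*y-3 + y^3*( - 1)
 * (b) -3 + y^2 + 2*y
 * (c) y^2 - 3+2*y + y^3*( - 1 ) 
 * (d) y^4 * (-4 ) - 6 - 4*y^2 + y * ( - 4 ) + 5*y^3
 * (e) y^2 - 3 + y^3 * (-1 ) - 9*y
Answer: c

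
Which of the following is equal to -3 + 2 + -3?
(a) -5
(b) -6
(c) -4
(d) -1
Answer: c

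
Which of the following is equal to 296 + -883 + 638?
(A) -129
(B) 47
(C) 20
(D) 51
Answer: D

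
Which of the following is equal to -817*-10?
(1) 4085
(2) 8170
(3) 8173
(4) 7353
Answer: 2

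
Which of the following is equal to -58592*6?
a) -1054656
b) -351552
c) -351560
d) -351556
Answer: b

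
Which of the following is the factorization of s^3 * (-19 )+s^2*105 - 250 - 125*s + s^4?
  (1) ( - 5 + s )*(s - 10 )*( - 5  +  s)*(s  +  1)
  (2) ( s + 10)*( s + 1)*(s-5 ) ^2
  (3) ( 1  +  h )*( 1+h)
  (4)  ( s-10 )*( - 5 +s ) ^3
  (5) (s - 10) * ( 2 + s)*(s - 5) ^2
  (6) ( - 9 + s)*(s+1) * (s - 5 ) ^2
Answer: 1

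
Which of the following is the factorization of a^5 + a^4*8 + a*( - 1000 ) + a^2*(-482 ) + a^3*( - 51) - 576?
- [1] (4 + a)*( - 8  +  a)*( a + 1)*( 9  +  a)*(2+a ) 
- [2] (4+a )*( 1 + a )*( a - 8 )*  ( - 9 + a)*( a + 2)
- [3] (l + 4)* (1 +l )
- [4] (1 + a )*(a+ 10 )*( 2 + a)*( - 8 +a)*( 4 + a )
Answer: 1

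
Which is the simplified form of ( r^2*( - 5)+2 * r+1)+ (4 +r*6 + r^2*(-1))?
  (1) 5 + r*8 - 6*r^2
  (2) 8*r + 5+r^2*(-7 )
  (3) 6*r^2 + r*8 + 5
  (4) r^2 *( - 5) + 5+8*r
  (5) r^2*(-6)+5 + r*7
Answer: 1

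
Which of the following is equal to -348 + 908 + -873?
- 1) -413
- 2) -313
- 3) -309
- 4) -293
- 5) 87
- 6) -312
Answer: 2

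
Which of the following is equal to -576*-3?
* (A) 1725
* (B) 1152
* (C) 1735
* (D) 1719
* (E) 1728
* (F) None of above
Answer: E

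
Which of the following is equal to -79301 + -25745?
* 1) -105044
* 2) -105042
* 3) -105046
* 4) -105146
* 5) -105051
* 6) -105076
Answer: 3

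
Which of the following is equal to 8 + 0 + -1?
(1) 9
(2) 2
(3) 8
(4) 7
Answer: 4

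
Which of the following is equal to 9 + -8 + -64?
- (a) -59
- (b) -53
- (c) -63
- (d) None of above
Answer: c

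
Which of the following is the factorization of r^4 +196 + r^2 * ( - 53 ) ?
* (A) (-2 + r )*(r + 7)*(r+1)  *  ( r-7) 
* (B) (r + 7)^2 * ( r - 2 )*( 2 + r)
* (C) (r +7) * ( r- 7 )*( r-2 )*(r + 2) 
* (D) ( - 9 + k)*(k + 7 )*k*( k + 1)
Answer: C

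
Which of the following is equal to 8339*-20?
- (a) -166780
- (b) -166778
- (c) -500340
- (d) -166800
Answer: a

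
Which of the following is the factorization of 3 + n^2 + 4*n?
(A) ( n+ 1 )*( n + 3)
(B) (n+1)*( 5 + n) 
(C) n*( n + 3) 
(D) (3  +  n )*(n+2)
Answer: A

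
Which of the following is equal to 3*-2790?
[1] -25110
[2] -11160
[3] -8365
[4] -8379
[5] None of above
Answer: 5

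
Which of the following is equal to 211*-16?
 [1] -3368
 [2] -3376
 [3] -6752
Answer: 2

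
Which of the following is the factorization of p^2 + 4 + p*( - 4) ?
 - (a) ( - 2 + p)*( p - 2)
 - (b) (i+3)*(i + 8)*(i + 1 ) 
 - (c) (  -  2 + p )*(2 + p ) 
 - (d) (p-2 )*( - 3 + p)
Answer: a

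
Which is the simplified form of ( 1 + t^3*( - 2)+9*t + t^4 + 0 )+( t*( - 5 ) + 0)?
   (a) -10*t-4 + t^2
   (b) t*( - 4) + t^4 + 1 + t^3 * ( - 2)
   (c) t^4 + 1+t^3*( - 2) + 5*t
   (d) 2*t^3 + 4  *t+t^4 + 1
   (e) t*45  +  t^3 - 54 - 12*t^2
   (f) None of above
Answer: f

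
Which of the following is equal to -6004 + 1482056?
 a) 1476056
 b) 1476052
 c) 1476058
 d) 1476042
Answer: b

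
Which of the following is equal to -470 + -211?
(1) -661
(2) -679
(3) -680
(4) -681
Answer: 4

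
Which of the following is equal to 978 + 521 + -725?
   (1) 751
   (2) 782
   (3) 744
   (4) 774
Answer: 4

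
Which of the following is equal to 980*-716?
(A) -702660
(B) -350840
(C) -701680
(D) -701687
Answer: C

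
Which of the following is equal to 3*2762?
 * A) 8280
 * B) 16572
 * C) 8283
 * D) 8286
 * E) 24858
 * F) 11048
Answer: D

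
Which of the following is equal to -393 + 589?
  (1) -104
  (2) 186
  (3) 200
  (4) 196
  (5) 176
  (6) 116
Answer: 4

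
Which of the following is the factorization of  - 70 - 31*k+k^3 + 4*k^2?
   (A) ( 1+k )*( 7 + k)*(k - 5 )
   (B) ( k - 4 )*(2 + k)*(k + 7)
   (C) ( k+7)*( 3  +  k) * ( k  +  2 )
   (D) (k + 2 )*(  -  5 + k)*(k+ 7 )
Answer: D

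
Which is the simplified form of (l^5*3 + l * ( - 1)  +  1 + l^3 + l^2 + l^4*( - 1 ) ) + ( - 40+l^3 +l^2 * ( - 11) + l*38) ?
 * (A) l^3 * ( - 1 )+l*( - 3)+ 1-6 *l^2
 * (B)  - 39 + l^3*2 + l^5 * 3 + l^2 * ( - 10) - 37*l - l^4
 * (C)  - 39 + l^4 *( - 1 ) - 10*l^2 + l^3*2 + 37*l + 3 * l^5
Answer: C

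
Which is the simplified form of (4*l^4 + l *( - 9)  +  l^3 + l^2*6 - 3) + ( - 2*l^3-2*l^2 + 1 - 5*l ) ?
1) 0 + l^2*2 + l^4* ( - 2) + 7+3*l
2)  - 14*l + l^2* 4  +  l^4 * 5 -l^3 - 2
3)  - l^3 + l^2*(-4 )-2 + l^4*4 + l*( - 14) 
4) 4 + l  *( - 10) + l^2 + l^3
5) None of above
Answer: 5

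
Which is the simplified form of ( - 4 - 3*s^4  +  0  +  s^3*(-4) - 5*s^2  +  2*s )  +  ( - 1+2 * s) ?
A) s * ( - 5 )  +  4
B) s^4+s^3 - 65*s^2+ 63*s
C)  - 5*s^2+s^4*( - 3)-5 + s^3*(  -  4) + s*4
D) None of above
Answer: C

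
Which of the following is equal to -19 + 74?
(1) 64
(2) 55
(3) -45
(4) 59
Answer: 2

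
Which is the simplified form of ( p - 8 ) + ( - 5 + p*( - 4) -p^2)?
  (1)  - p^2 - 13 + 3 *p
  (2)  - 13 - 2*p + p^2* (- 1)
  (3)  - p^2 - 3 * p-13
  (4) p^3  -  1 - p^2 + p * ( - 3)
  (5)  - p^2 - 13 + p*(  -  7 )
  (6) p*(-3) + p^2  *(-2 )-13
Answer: 3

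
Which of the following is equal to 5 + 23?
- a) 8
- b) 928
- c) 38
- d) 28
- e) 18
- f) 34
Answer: d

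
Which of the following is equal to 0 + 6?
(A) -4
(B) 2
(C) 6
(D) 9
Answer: C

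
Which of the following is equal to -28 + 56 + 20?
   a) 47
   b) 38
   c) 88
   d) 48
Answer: d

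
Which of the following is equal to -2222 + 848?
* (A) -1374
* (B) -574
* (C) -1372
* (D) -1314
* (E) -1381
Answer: A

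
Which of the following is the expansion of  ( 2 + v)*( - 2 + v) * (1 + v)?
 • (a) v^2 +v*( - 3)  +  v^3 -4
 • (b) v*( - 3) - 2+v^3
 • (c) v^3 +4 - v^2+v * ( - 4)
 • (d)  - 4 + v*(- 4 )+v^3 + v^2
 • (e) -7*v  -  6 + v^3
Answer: d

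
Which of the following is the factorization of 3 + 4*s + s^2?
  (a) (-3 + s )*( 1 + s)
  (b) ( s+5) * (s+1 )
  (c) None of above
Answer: c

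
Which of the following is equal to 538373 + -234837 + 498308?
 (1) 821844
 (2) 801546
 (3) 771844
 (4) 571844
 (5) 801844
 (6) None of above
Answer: 5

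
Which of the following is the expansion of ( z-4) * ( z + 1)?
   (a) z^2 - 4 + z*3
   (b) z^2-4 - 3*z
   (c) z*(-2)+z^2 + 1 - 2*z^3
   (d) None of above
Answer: b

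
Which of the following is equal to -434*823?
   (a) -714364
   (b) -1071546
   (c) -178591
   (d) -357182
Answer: d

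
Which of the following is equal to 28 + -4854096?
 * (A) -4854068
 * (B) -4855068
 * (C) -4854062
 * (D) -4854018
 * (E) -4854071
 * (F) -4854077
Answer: A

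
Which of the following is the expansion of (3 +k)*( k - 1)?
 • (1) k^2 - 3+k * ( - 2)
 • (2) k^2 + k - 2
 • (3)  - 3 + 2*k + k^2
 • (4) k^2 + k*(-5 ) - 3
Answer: 3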